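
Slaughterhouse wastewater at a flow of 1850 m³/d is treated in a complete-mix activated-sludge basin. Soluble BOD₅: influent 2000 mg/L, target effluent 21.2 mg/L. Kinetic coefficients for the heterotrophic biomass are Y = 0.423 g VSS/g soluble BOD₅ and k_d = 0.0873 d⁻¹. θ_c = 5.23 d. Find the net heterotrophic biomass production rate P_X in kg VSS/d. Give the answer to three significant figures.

Y_obs = Y / (1 + k_d θ_c) = 0.423 / (1 + 0.0873 × 5.23) = 0.423 / 1.457 = 0.2904.
Mass of soluble BOD₅ removed per day: Q(S₀ − S) = 1850 × 1979 g/m³ = 3661 kg/d.
Net biomass production P_X = Y_obs × Q·(S₀ − S) = 0.2904 × 3661 = 1063 kg VSS/d.

P_X ≈ 1060 kg VSS/d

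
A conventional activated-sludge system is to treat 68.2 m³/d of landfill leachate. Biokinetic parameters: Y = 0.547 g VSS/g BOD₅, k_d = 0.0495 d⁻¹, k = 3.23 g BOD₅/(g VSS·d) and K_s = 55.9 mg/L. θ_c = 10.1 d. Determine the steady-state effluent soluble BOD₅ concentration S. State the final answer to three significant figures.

From the Monod/SRT balance for a CMAS, S = K_s·(1+k_d θ_c)/[θ_c·(Y k − k_d) − 1] = 55.9 × (1 + 0.0495 × 10.1) / [10.1 × (0.547 × 3.23 − 0.0495) − 1] = 83.85 / 16.34 = 5.130 mg/L.

S ≈ 5.13 mg/L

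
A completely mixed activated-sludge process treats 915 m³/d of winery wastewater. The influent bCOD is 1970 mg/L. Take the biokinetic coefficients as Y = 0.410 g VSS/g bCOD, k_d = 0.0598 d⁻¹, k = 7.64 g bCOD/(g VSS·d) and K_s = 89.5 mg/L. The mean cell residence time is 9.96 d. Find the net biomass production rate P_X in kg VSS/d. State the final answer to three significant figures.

For a completely mixed reactor with recycle the Lawrence–McCarty relation gives S = K_s·(1 + k_d·θ_c) / [θ_c·(Y·k − k_d) − 1] = 89.5 × (1 + 0.0598 × 9.96) / [9.96 × (0.410 × 7.64 − 0.0598) − 1] = 142.8 / 29.60 = 4.824 mg/L.
Correct the yield for decay: Y_obs = Y/(1 + k_d θ_c) = 0.410 / (1 + 0.0598 × 9.96) = 0.410 / 1.596 = 0.2570.
ΔS = 1970 − 4.82 = 1965 mg/L, so the substrate removal rate is 915 × 1965/1000 = 1798 kg bCOD/d.
Net biomass production P_X = Y_obs × Q·(S₀ − S) = 0.2570 × 1798 = 462.0 kg VSS/d.

P_X ≈ 462 kg VSS/d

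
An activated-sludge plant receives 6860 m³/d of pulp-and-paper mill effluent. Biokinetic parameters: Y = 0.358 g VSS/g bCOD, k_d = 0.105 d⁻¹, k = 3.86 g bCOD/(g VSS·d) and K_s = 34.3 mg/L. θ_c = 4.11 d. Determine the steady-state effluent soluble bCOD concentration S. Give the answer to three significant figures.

Effluent substrate depends only on kinetics and SRT: S = K_s(1 + k_d θ_c) / [θ_c(Yk − k_d) − 1] = 34.3 × (1 + 0.105 × 4.11) / [4.11 × (0.358 × 3.86 − 0.105) − 1] = 49.10 / 4.248 = 11.56 mg/L.

S ≈ 11.6 mg/L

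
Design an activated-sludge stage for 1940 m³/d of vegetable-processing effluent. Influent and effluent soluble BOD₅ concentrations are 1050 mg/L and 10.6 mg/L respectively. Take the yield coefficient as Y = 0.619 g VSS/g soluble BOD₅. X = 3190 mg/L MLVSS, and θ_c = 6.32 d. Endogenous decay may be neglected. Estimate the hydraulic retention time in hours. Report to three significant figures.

Biomass mass balance (decay neglected): V·X = Y·Q·(S₀ − S)·θ_c, so V = 0.619 × 1940 × (1050 − 10.6) × 6.32 / 3190 = 2473 m³.
τ = V/Q = 2473/1940 = 1.275 d, or 30.59 h.

τ ≈ 30.6 h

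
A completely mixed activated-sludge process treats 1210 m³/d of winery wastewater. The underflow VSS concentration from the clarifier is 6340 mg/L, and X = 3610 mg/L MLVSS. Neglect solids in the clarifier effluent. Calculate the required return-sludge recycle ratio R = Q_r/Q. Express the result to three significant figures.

Mass balance around the secondary clarifier (neglecting effluent solids): R = X / (X_r − X) = 3610 / (6340 − 3610) = 1.322.

R ≈ 1.32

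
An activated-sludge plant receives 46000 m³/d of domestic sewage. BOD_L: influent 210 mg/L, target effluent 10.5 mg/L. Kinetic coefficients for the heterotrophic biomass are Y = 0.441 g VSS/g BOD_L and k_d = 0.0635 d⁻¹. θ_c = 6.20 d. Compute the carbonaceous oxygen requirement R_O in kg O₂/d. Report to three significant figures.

R_O ≈ 5050 kg O₂/d

Correct the yield for decay: Y_obs = Y/(1 + k_d θ_c) = 0.441 / (1 + 0.0635 × 6.20) = 0.441 / 1.394 = 0.3164.
Substrate removed = Q·(S₀ − S) = 46000 m³/d × (210 − 10.5) g/m³ = 9.18×10^6 g/d = 9177 kg/d.
Net sludge production P_X = 0.3164 × 9177 = 2904 kg VSS/d.
Carbonaceous O₂ demand = substrate oxidised − cell-mass equivalent = 9177 − 1.42 × 2904 = 5054 kg O₂/d.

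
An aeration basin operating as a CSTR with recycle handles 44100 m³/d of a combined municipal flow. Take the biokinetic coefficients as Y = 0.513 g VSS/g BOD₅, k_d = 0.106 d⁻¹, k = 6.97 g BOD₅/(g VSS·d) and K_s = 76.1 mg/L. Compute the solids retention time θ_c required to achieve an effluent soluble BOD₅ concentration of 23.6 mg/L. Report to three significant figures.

Specific growth rate at S = 23.6 mg/L: μ = YkS/(K_s+S) = 0.513·6.97·23.6/(76.1+23.6) = 0.8464 d⁻¹.
θ_c = 1/(μ − k_d) = 1/(0.8464 − 0.106) = 1/0.7404 = 1.351 d.

θ_c ≈ 1.35 d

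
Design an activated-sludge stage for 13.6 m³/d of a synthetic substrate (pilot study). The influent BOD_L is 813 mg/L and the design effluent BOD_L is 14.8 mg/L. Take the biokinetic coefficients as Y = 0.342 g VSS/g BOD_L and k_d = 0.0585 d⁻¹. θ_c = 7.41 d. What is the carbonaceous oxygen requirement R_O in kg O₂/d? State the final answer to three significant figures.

R_O ≈ 7.18 kg O₂/d

The observed yield is Y_obs = Y/(1 + k_d·θ_c) = 0.342 / (1 + 0.0585 × 7.41) = 0.342 / 1.433 = 0.2386 g VSS per g BOD_L removed.
ΔS = 813 − 14.8 = 798.2 mg/L, so the substrate removal rate is 13.6 × 798.2/1000 = 10.86 kg BOD_L/d.
Net sludge production P_X = 0.2386 × 10.86 = 2.590 kg VSS/d.
R_O = Q·ΔS − 1.42 P_X = 10.86 − 3.678 = 7.178 kg O₂/d.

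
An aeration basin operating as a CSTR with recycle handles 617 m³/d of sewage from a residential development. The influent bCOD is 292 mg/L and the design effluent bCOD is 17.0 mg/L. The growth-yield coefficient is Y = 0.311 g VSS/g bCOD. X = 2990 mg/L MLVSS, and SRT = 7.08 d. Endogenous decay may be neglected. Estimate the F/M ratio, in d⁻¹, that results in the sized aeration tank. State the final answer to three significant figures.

F/M ≈ 0.482 d⁻¹

With k_d = 0 the design equation reduces to V = Y Q (S₀−S) θ_c / X = 0.311 × 617 × (292 − 17.0) × 7.08 / 2990 = 125.0 m³.
F/M = Q·S₀ / (V·X) = 617 × 292 / (125.0 × 2990) = 0.4822 g bCOD·(g VSS·d)⁻¹.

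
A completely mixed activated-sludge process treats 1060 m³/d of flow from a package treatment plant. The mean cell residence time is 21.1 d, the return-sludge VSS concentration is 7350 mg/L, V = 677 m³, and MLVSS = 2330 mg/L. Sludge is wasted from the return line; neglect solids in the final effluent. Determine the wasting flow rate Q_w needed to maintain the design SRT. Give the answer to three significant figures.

Wasting from the return line (neglecting effluent solids): Q_w = V·X / (θ_c·X_r) = 677.0 × 2330 / (21.1 × 7350) = 10.17 m³/d.

Q_w ≈ 10.2 m³/d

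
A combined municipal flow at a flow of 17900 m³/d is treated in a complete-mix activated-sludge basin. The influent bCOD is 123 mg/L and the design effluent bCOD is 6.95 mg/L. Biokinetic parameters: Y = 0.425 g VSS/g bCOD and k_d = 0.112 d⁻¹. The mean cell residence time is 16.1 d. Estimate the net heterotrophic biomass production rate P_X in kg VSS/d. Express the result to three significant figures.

Correct the yield for decay: Y_obs = Y/(1 + k_d θ_c) = 0.425 / (1 + 0.112 × 16.1) = 0.425 / 2.803 = 0.1516.
Substrate removed = Q·(S₀ − S) = 17900 m³/d × (123 − 6.95) g/m³ = 2.08×10^6 g/d = 2077 kg/d.
Net biomass production P_X = Y_obs × Q·(S₀ − S) = 0.1516 × 2077 = 314.9 kg VSS/d.

P_X ≈ 315 kg VSS/d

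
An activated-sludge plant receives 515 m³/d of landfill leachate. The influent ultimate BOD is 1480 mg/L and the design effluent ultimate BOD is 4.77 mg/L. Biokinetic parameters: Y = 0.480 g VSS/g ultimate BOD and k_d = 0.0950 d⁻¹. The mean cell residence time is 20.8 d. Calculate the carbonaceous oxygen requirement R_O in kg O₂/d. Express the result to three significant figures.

The observed yield is Y_obs = Y/(1 + k_d·θ_c) = 0.480 / (1 + 0.0950 × 20.8) = 0.480 / 2.976 = 0.1613 g VSS per g ultimate BOD removed.
Mass of ultimate BOD removed per day: Q(S₀ − S) = 515 × 1475 g/m³ = 759.7 kg/d.
Net sludge production P_X = 0.1613 × 759.7 = 122.5 kg VSS/d.
R_O = Q·(S₀ − S) − 1.42·P_X = 759.7 − 1.42 × 122.5 = 585.7 kg O₂/d.

R_O ≈ 586 kg O₂/d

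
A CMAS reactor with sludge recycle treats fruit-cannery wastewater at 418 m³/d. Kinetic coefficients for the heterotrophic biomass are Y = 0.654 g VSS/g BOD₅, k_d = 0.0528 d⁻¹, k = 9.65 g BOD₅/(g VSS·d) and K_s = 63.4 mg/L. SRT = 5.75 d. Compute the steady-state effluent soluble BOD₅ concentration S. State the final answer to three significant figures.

For a completely mixed reactor with recycle the Lawrence–McCarty relation gives S = K_s·(1 + k_d·θ_c) / [θ_c·(Y·k − k_d) − 1] = 63.4 × (1 + 0.0528 × 5.75) / [5.75 × (0.654 × 9.65 − 0.0528) − 1] = 82.65 / 34.99 = 2.362 mg/L.

S ≈ 2.36 mg/L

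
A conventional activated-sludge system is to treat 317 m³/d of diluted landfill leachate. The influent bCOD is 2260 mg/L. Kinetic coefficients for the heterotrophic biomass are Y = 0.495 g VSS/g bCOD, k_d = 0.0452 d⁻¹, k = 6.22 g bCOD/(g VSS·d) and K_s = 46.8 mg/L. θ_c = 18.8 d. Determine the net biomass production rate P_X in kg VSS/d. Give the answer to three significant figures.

For a completely mixed reactor with recycle the Lawrence–McCarty relation gives S = K_s·(1 + k_d·θ_c) / [θ_c·(Y·k − k_d) − 1] = 46.8 × (1 + 0.0452 × 18.8) / [18.8 × (0.495 × 6.22 − 0.0452) − 1] = 86.57 / 56.03 = 1.545 mg/L.
Correct the yield for decay: Y_obs = Y/(1 + k_d θ_c) = 0.495 / (1 + 0.0452 × 18.8) = 0.495 / 1.850 = 0.2676.
Substrate removed = Q·(S₀ − S) = 317 m³/d × (2260 − 1.54) g/m³ = 7.16×10^5 g/d = 715.9 kg/d.
So the net sludge growth is P_X = 0.2676 × 715.9 = 191.6 kg VSS/d.

P_X ≈ 192 kg VSS/d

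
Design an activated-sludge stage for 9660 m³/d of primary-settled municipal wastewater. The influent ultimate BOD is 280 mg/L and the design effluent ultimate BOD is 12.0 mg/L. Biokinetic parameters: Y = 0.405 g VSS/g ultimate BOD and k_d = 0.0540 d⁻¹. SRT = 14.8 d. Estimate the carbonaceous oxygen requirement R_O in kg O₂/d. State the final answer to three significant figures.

R_O ≈ 1760 kg O₂/d

Correct the yield for decay: Y_obs = Y/(1 + k_d θ_c) = 0.405 / (1 + 0.0540 × 14.8) = 0.405 / 1.799 = 0.2251.
Q·(S₀ − S) = 9660 × (280 − 12.0) × 10⁻³ = 2589 kg/d removed.
Net sludge production P_X = 0.2251 × 2589 = 582.8 kg VSS/d.
Carbonaceous O₂ demand = substrate oxidised − cell-mass equivalent = 2589 − 1.42 × 582.8 = 1761 kg O₂/d.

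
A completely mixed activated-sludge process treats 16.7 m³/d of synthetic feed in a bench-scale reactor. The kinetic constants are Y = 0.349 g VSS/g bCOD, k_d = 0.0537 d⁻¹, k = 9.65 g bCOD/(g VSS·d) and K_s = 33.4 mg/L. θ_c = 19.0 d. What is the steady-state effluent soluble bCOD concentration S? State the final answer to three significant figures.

Effluent substrate depends only on kinetics and SRT: S = K_s(1 + k_d θ_c) / [θ_c(Yk − k_d) − 1] = 33.4 × (1 + 0.0537 × 19.0) / [19.0 × (0.349 × 9.65 − 0.0537) − 1] = 67.48 / 61.97 = 1.089 mg/L.

S ≈ 1.09 mg/L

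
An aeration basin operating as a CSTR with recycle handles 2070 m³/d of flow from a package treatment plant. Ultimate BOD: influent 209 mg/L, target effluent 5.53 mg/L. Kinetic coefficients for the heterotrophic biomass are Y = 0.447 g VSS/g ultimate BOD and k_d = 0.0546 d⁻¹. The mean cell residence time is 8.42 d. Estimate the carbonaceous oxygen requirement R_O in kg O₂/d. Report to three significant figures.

Observed yield with endogenous decay: Y_obs = Y / (1 + k_d·θ_c) = 0.447 / (1 + 0.0546 × 8.42) = 0.447 / 1.460 = 0.3062 g VSS/g ultimate BOD.
Q·(S₀ − S) = 2070 × (209 − 5.53) × 10⁻³ = 421.2 kg/d removed.
P_X = Y_obs·Q·(S₀ − S) = 0.3062 × 421.2 = 129.0 kg VSS/d.
Carbonaceous O₂ demand = substrate oxidised − cell-mass equivalent = 421.2 − 1.42 × 129.0 = 238.0 kg O₂/d.

R_O ≈ 238 kg O₂/d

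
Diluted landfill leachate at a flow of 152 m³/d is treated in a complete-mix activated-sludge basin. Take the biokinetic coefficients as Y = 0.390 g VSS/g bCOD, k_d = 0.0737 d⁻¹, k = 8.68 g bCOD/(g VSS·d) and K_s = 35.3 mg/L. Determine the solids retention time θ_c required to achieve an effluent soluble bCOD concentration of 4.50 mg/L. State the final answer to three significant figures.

Specific growth rate at S = 4.50 mg/L: μ = YkS/(K_s+S) = 0.390·8.68·4.50/(35.3+4.50) = 0.3827 d⁻¹.
1/θ_c = 0.3827 − 0.0737 = 0.3090 d⁻¹, so θ_c = 3.236 d.

θ_c ≈ 3.24 d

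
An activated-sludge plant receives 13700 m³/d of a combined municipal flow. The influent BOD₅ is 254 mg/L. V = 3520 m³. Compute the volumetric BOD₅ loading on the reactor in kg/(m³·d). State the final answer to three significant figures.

L_v = Q S₀ / V = 13700 × 254 × 10⁻³ / 3520 = 0.9886 kg/(m³·d).

L_v ≈ 0.989 kg BOD₅/(m³·d)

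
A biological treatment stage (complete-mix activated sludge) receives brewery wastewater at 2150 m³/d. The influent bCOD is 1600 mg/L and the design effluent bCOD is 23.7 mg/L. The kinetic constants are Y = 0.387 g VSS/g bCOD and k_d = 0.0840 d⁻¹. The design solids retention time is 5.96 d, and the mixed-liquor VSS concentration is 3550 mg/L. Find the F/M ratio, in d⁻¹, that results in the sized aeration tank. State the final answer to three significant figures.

F/M ≈ 0.660 d⁻¹

Steady-state biomass mass balance: V·X·(1 + k_d·θ_c) = Y·Q·(S₀ − S)·θ_c, so V = 0.387 × 2150 × (1600 − 23.7) × 5.96 / [3550 × (1 + 0.0840 × 5.96)] = 7.82×10^6 / 5327 = 1467 m³.
Food-to-microorganism ratio F/M = Q S₀ / (V X) = 2150 × 1600 / (1467 × 3550) = 0.6604 d⁻¹.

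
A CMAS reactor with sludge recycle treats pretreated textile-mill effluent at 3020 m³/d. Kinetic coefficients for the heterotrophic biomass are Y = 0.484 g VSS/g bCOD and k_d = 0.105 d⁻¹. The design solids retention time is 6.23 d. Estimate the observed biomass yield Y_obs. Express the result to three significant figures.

Y_obs = Y / (1 + k_d θ_c) = 0.484 / (1 + 0.105 × 6.23) = 0.484 / 1.654 = 0.2926.

Y_obs ≈ 0.293 g VSS/g bCOD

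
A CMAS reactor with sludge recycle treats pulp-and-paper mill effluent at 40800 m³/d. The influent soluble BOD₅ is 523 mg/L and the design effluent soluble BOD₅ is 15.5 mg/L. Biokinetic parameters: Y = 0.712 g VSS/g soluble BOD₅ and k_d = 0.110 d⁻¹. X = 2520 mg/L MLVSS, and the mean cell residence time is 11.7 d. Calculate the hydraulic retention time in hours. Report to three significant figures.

τ ≈ 17.6 h

Steady-state biomass mass balance: V·X·(1 + k_d·θ_c) = Y·Q·(S₀ − S)·θ_c, so V = 0.712 × 40800 × (523 − 15.5) × 11.7 / [2520 × (1 + 0.110 × 11.7)] = 1.72×10^8 / 5763 = 29929 m³.
HRT = V/Q = 29929 m³ / 40800 m³·d⁻¹ = 0.7336 d × 24 = 17.61 h.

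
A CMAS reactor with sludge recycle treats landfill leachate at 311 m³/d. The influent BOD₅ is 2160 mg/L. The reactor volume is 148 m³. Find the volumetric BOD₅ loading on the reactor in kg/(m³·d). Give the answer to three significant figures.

L_v ≈ 4.54 kg BOD₅/(m³·d)

Volumetric loading L_v = Q·S₀ / V = 311 × 2160 g/m³ / 148.0 m³ = 4539 g/(m³·d) = 4.539 kg BOD₅/(m³·d).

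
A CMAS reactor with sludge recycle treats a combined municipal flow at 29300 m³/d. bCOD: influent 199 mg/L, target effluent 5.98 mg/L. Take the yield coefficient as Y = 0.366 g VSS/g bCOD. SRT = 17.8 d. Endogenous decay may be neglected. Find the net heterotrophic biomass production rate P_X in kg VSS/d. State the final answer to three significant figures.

No decay correction is needed, so Y_obs = Y = 0.366.
Substrate removed = Q·(S₀ − S) = 29300 m³/d × (199 − 5.98) g/m³ = 5.66×10^6 g/d = 5655 kg/d.
Biomass produced: P_X = Y_obs·Q·ΔS = 0.3660 × 5655 ≈ 2070 kg VSS/d.

P_X ≈ 2070 kg VSS/d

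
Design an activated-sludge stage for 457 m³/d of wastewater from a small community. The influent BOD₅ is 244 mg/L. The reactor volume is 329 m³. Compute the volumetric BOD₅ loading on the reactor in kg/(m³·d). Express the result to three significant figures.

L_v ≈ 0.339 kg BOD₅/(m³·d)

Volumetric loading L_v = Q·S₀ / V = 457 × 244 g/m³ / 329.0 m³ = 338.9 g/(m³·d) = 0.3389 kg BOD₅/(m³·d).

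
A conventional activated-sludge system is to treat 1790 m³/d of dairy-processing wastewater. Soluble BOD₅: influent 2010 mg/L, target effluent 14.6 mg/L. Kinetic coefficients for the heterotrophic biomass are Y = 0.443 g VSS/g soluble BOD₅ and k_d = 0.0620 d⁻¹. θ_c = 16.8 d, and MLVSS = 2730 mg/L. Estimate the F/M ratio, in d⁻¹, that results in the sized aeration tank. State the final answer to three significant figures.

F/M ≈ 0.276 d⁻¹

Rearranging the biomass balance for a CMAS with decay, V = Y·Q·ΔS·θ_c / [X·(1+k_d θ_c)] = 0.443 × 1790 × (2010 − 14.6) × 16.8 / [2730 × (1 + 0.0620 × 16.8)] = 2.66×10^7 / 5574 = 4769 m³.
F/M = applied load / biomass = Q·S₀/(V·X) = 1790 × 2010 / (4769 × 2730) = 0.2763 d⁻¹.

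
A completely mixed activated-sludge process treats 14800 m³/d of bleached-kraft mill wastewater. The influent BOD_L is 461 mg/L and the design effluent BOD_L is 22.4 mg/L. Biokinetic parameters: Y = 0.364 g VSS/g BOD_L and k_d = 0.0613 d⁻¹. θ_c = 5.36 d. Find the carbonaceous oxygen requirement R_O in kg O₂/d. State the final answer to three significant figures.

R_O ≈ 3970 kg O₂/d

Observed yield with endogenous decay: Y_obs = Y / (1 + k_d·θ_c) = 0.364 / (1 + 0.0613 × 5.36) = 0.364 / 1.329 = 0.2740 g VSS/g BOD_L.
Substrate removed = Q·(S₀ − S) = 14800 m³/d × (461 − 22.4) g/m³ = 6.49×10^6 g/d = 6491 kg/d.
P_X = Y_obs·Q·(S₀ − S) = 0.2740 × 6491 = 1778 kg VSS/d.
Carbonaceous O₂ demand = substrate oxidised − cell-mass equivalent = 6491 − 1.42 × 1778 = 3966 kg O₂/d.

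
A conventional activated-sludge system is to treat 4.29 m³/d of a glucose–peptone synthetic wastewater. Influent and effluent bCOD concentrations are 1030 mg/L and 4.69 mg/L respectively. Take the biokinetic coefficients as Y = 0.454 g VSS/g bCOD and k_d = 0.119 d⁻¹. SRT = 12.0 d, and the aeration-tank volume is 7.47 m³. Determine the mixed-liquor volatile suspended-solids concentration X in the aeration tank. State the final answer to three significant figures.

X ≈ 1320 mg/L

X = Y·Q·ΔS·θ_c / [V·(1 + k_d θ_c)] = 0.454 × 4.29 × (1030 − 4.69) × 12.0 / [7.47 × (1 + 0.119 × 12.0)] = 1321 mg/L.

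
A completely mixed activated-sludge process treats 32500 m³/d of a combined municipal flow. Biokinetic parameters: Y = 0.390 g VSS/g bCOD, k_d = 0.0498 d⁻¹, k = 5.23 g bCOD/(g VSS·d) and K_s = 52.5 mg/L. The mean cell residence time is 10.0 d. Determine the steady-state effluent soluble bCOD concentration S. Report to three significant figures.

S ≈ 4.16 mg/L

From the Monod/SRT balance for a CMAS, S = K_s·(1+k_d θ_c)/[θ_c·(Y k − k_d) − 1] = 52.5 × (1 + 0.0498 × 10.0) / [10.0 × (0.390 × 5.23 − 0.0498) − 1] = 78.64 / 18.90 = 4.161 mg/L.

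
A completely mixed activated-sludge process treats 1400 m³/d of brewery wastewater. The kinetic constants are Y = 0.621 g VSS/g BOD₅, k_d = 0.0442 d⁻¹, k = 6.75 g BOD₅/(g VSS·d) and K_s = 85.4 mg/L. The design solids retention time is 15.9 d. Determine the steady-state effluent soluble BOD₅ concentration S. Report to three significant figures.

S ≈ 2.24 mg/L

Effluent substrate depends only on kinetics and SRT: S = K_s(1 + k_d θ_c) / [θ_c(Yk − k_d) − 1] = 85.4 × (1 + 0.0442 × 15.9) / [15.9 × (0.621 × 6.75 − 0.0442) − 1] = 145.4 / 64.95 = 2.239 mg/L.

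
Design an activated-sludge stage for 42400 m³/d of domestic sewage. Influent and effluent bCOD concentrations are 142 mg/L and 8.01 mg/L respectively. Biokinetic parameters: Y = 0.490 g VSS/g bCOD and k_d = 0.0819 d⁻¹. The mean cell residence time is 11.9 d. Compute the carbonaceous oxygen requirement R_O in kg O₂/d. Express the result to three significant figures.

Correct the yield for decay: Y_obs = Y/(1 + k_d θ_c) = 0.490 / (1 + 0.0819 × 11.9) = 0.490 / 1.975 = 0.2482.
ΔS = 142 − 8.01 = 134.0 mg/L, so the substrate removal rate is 42400 × 134.0/1000 = 5681 kg bCOD/d.
Net sludge production P_X = 0.2482 × 5681 = 1410 kg VSS/d.
R_O = Q·ΔS − 1.42 P_X = 5681 − 2002 = 3679 kg O₂/d.

R_O ≈ 3680 kg O₂/d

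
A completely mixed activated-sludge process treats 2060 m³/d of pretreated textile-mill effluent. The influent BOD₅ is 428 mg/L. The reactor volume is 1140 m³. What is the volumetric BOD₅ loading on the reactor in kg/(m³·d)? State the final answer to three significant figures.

L_v ≈ 0.773 kg BOD₅/(m³·d)

Volumetric loading L_v = Q·S₀ / V = 2060 × 428 g/m³ / 1140 m³ = 773.4 g/(m³·d) = 0.7734 kg BOD₅/(m³·d).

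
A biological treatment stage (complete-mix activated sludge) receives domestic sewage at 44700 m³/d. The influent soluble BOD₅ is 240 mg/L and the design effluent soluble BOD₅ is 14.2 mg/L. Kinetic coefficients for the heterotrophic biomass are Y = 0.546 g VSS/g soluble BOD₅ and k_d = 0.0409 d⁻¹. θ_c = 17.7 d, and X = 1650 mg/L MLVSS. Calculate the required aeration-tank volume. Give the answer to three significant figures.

Rearranging the biomass balance for a CMAS with decay, V = Y·Q·ΔS·θ_c / [X·(1+k_d θ_c)] = 0.546 × 44700 × (240 − 14.2) × 17.7 / [1650 × (1 + 0.0409 × 17.7)] = 9.75×10^7 / 2844 = 34292 m³.

V ≈ 34300 m³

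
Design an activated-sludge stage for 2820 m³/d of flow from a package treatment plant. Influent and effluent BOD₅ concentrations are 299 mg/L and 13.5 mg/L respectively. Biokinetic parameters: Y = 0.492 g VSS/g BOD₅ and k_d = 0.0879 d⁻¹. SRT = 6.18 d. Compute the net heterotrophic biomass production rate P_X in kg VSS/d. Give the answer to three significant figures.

P_X ≈ 257 kg VSS/d

Y_obs = Y / (1 + k_d θ_c) = 0.492 / (1 + 0.0879 × 6.18) = 0.492 / 1.543 = 0.3188.
Mass of BOD₅ removed per day: Q(S₀ − S) = 2820 × 285.5 g/m³ = 805.1 kg/d.
Net biomass production P_X = Y_obs × Q·(S₀ − S) = 0.3188 × 805.1 = 256.7 kg VSS/d.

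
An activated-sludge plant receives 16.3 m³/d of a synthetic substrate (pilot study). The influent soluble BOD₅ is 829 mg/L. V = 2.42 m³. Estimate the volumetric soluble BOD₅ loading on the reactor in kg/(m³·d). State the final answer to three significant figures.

L_v ≈ 5.58 kg soluble BOD₅/(m³·d)

Applied soluble BOD₅ load per unit volume = Q·S₀/V = (16.3 × 829/1000)/2.420 = 5.584 kg soluble BOD₅·m⁻³·d⁻¹.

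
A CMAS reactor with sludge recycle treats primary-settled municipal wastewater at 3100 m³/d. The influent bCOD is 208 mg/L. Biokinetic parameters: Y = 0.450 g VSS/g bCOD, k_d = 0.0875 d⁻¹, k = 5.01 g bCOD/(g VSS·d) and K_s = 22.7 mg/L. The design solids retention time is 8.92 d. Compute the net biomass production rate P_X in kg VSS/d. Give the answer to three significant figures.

For a completely mixed reactor with recycle the Lawrence–McCarty relation gives S = K_s·(1 + k_d·θ_c) / [θ_c·(Y·k − k_d) − 1] = 22.7 × (1 + 0.0875 × 8.92) / [8.92 × (0.450 × 5.01 − 0.0875) − 1] = 40.42 / 18.33 = 2.205 mg/L.
Correct the yield for decay: Y_obs = Y/(1 + k_d θ_c) = 0.450 / (1 + 0.0875 × 8.92) = 0.450 / 1.780 = 0.2527.
Mass of bCOD removed per day: Q(S₀ − S) = 3100 × 205.8 g/m³ = 637.9 kg/d.
Biomass produced: P_X = Y_obs·Q·ΔS = 0.2527 × 637.9 ≈ 161.2 kg VSS/d.

P_X ≈ 161 kg VSS/d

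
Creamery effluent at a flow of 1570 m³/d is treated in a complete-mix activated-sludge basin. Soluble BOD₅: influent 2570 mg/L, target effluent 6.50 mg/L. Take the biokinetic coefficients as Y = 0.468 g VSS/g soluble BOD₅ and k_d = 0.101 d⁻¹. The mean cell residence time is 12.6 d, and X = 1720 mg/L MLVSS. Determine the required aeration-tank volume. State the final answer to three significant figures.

V ≈ 6070 m³

Steady-state biomass mass balance: V·X·(1 + k_d·θ_c) = Y·Q·(S₀ − S)·θ_c, so V = 0.468 × 1570 × (2570 − 6.50) × 12.6 / [1720 × (1 + 0.101 × 12.6)] = 2.37×10^7 / 3909 = 6072 m³.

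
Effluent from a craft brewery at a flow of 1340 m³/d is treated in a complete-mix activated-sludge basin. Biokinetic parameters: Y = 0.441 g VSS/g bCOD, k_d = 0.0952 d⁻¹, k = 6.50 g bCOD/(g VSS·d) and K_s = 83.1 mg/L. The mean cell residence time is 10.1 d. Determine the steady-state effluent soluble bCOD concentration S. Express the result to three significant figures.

S ≈ 6.04 mg/L

From the Monod/SRT balance for a CMAS, S = K_s·(1+k_d θ_c)/[θ_c·(Y k − k_d) − 1] = 83.1 × (1 + 0.0952 × 10.1) / [10.1 × (0.441 × 6.50 − 0.0952) − 1] = 163.0 / 26.99 = 6.039 mg/L.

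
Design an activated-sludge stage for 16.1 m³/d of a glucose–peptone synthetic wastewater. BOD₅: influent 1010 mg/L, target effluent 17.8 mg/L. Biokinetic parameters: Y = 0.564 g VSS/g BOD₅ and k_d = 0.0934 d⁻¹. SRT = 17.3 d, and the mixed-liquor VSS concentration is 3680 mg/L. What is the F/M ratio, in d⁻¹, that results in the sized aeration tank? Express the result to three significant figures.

F/M ≈ 0.273 d⁻¹

From the SRT design equation V = Y Q (S₀−S) θ_c / [X (1 + k_d θ_c)] = 0.564 × 16.1 × (1010 − 17.8) × 17.3 / [3680 × (1 + 0.0934 × 17.3)] = 1.56×10^5 / 9626 = 16.19 m³.
F/M = Q·S₀ / (V·X) = 16.1 × 1010 / (16.19 × 3680) = 0.2729 g BOD₅·(g VSS·d)⁻¹.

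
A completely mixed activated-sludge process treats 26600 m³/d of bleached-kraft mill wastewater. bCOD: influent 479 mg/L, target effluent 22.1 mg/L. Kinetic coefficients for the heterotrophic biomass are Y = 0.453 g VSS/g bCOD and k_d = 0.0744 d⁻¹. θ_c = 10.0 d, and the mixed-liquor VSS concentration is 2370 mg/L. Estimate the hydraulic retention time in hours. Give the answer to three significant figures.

τ ≈ 12.0 h

Rearranging the biomass balance for a CMAS with decay, V = Y·Q·ΔS·θ_c / [X·(1+k_d θ_c)] = 0.453 × 26600 × (479 − 22.1) × 10.0 / [2370 × (1 + 0.0744 × 10.0)] = 5.51×10^7 / 4133 = 13320 m³.
Hydraulic retention time τ = V/Q = 13320 / 26600 = 0.5008 d = 12.02 h.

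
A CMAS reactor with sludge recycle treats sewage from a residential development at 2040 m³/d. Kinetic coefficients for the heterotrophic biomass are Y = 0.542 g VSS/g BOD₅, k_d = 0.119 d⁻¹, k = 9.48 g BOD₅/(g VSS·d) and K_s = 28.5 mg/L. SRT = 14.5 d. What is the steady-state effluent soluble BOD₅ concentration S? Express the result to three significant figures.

S ≈ 1.08 mg/L

For a completely mixed reactor with recycle the Lawrence–McCarty relation gives S = K_s·(1 + k_d·θ_c) / [θ_c·(Y·k − k_d) − 1] = 28.5 × (1 + 0.119 × 14.5) / [14.5 × (0.542 × 9.48 − 0.119) − 1] = 77.68 / 71.78 = 1.082 mg/L.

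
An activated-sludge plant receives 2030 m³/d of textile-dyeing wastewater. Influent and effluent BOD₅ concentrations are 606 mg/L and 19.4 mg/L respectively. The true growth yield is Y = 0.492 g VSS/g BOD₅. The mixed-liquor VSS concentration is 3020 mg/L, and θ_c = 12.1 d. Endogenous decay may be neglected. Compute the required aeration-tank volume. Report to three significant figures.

V ≈ 2350 m³

V·X = Y·Q·ΔS·θ_c gives V = 0.492 × 2030 × (606 − 19.4) × 12.1 / 3020 = 2347 m³.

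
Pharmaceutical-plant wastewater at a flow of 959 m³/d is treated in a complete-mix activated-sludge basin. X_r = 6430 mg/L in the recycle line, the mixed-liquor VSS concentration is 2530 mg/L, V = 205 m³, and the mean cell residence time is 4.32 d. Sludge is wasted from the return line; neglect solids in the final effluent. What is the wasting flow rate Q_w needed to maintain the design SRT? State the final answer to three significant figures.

Q_w ≈ 18.7 m³/d

Q_w = (V·X)/(θ_c X_r) = 205.0 × 2530 / (4.32 × 6430) = 18.67 m³/d.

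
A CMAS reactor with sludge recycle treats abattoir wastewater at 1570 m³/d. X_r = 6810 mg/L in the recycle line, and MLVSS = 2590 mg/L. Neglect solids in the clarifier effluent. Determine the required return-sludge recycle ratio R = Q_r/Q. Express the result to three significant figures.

R ≈ 0.614

Solids balance on the clarifier gives (1+R)X = R·X_r, so R = X/(X_r − X) = 2590 / (6810 − 2590) = 0.6137.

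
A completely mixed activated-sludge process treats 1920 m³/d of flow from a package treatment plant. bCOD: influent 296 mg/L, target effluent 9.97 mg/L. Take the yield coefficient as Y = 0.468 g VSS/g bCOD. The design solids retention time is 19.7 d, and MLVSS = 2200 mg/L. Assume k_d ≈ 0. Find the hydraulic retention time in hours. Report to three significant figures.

Biomass mass balance (decay neglected): V·X = Y·Q·(S₀ − S)·θ_c, so V = 0.468 × 1920 × (296 − 9.97) × 19.7 / 2200 = 2301 m³.
HRT = V/Q = 2301 m³ / 1920 m³·d⁻¹ = 1.199 d × 24 = 28.77 h.

τ ≈ 28.8 h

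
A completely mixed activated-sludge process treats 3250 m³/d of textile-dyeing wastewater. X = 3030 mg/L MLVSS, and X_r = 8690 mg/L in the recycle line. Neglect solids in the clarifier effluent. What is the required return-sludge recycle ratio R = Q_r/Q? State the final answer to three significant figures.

Solids balance on the clarifier gives (1+R)X = R·X_r, so R = X/(X_r − X) = 3030 / (8690 − 3030) = 0.5353.

R ≈ 0.535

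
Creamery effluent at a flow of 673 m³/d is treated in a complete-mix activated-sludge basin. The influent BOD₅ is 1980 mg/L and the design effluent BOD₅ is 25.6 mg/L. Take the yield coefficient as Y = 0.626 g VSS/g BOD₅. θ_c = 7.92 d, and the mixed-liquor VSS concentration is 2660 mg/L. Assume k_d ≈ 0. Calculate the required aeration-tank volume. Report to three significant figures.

Biomass mass balance (decay neglected): V·X = Y·Q·(S₀ − S)·θ_c, so V = 0.626 × 673 × (1980 − 25.6) × 7.92 / 2660 = 2452 m³.

V ≈ 2450 m³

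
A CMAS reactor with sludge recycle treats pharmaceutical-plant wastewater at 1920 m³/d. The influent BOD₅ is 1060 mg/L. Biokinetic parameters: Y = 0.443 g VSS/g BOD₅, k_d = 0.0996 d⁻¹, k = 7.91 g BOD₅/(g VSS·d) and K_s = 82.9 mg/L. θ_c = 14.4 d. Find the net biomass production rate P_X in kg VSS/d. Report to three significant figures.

P_X ≈ 369 kg VSS/d

Effluent substrate depends only on kinetics and SRT: S = K_s(1 + k_d θ_c) / [θ_c(Yk − k_d) − 1] = 82.9 × (1 + 0.0996 × 14.4) / [14.4 × (0.443 × 7.91 − 0.0996) − 1] = 201.8 / 48.03 = 4.202 mg/L.
The observed yield is Y_obs = Y/(1 + k_d·θ_c) = 0.443 / (1 + 0.0996 × 14.4) = 0.443 / 2.434 = 0.1820 g VSS per g BOD₅ removed.
ΔS = 1060 − 4.20 = 1056 mg/L, so the substrate removal rate is 1920 × 1056/1000 = 2027 kg BOD₅/d.
P_X = Y_obs · Q(S₀ − S) = 0.1820 × 2027 = 368.9 kg VSS/d.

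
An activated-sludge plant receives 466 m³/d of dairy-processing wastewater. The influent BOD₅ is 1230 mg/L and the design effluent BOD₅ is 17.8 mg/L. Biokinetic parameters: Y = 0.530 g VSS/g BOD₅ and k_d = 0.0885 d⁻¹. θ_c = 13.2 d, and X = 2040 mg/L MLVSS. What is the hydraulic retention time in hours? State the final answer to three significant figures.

From the SRT design equation V = Y Q (S₀−S) θ_c / [X (1 + k_d θ_c)] = 0.530 × 466 × (1230 − 17.8) × 13.2 / [2040 × (1 + 0.0885 × 13.2)] = 3.95×10^6 / 4423 = 893.5 m³.
HRT = V/Q = 893.5 m³ / 466 m³·d⁻¹ = 1.917 d × 24 = 46.02 h.

τ ≈ 46.0 h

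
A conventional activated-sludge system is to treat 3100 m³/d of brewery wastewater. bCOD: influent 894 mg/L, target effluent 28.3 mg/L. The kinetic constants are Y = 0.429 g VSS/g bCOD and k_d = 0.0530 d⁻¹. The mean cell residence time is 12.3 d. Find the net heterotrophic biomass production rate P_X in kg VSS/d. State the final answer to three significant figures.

P_X ≈ 697 kg VSS/d

Correct the yield for decay: Y_obs = Y/(1 + k_d θ_c) = 0.429 / (1 + 0.0530 × 12.3) = 0.429 / 1.652 = 0.2597.
Substrate removed = Q·(S₀ − S) = 3100 m³/d × (894 − 28.3) g/m³ = 2.68×10^6 g/d = 2684 kg/d.
So the net sludge growth is P_X = 0.2597 × 2684 = 697.0 kg VSS/d.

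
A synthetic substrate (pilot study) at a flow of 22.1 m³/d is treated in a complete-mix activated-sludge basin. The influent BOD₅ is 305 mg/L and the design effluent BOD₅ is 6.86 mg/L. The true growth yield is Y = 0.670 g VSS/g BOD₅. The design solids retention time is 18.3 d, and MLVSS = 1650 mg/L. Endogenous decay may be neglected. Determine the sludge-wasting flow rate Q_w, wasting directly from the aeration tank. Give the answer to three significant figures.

Q_w ≈ 2.68 m³/d

Biomass mass balance (decay neglected): V·X = Y·Q·(S₀ − S)·θ_c, so V = 0.670 × 22.1 × (305 − 6.86) × 18.3 / 1650 = 48.96 m³.
With mixed-liquor wasting, θ_c = V/Q_w, so Q_w = V/θ_c = 48.96/18.3 = 2.675 m³/d.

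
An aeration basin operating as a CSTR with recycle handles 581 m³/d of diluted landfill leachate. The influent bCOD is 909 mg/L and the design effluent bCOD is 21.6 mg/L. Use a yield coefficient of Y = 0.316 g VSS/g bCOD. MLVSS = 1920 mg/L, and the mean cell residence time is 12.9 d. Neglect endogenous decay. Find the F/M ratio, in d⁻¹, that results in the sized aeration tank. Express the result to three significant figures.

V·X = Y·Q·ΔS·θ_c gives V = 0.316 × 581 × (909 − 21.6) × 12.9 / 1920 = 1095 m³.
F/M = Q·S₀ / (V·X) = 581 × 909 / (1095 × 1920) = 0.2513 g bCOD·(g VSS·d)⁻¹.

F/M ≈ 0.251 d⁻¹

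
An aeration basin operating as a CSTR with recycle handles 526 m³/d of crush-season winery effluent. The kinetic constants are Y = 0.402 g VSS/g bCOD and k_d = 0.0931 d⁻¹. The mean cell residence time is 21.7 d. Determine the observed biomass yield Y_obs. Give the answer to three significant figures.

Y_obs = Y / (1 + k_d θ_c) = 0.402 / (1 + 0.0931 × 21.7) = 0.402 / 3.020 = 0.1331.

Y_obs ≈ 0.133 g VSS/g bCOD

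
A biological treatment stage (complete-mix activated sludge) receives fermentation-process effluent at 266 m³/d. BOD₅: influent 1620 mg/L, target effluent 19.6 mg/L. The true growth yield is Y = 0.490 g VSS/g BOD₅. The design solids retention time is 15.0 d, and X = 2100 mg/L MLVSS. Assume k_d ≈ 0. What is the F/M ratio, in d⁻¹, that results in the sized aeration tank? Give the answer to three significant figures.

F/M ≈ 0.138 d⁻¹

With k_d = 0 the design equation reduces to V = Y Q (S₀−S) θ_c / X = 0.490 × 266 × (1620 − 19.6) × 15.0 / 2100 = 1490 m³.
F/M = Q·S₀ / (V·X) = 266 × 1620 / (1490 × 2100) = 0.1377 g BOD₅·(g VSS·d)⁻¹.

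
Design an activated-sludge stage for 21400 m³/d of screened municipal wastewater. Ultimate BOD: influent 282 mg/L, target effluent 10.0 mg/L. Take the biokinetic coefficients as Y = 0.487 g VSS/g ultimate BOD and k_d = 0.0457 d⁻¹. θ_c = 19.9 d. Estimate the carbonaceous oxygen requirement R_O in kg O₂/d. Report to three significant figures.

Y_obs = Y / (1 + k_d θ_c) = 0.487 / (1 + 0.0457 × 19.9) = 0.487 / 1.909 = 0.2550.
Mass of ultimate BOD removed per day: Q(S₀ − S) = 21400 × 272.0 g/m³ = 5821 kg/d.
Net sludge production P_X = 0.2550 × 5821 = 1485 kg VSS/d.
R_O = Q·(S₀ − S) − 1.42·P_X = 5821 − 1.42 × 1485 = 3713 kg O₂/d.

R_O ≈ 3710 kg O₂/d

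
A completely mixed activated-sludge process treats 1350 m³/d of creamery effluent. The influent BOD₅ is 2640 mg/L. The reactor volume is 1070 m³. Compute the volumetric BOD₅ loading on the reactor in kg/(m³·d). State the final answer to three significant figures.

L_v ≈ 3.33 kg BOD₅/(m³·d)

L_v = Q S₀ / V = 1350 × 2640 × 10⁻³ / 1070 = 3.331 kg/(m³·d).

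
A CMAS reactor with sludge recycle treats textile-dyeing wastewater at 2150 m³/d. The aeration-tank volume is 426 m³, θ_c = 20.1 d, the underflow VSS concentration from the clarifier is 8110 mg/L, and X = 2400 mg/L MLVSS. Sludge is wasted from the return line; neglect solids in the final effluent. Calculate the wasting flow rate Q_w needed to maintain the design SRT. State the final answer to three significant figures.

Q_w ≈ 6.27 m³/d

Wasting from the return line (neglecting effluent solids): Q_w = V·X / (θ_c·X_r) = 426.0 × 2400 / (20.1 × 8110) = 6.272 m³/d.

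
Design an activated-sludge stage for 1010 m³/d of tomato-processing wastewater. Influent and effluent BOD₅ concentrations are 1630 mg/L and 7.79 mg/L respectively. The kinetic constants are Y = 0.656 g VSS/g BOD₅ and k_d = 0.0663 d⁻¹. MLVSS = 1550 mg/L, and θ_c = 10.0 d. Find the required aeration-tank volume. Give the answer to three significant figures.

V ≈ 4170 m³

Steady-state biomass mass balance: V·X·(1 + k_d·θ_c) = Y·Q·(S₀ − S)·θ_c, so V = 0.656 × 1010 × (1630 − 7.79) × 10.0 / [1550 × (1 + 0.0663 × 10.0)] = 1.07×10^7 / 2578 = 4170 m³.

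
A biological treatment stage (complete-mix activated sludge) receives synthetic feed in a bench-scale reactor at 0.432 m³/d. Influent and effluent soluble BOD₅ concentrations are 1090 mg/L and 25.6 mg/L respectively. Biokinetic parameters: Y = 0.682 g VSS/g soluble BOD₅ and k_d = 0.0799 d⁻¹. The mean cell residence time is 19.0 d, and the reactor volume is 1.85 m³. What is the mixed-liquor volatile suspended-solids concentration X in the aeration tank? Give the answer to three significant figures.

Solving the biomass balance for X: X = Y Q (S₀−S) θ_c / [V (1+k_d θ_c)] = 0.682 × 0.432 × (1090 − 25.6) × 19.0 / [1.85 × (1 + 0.0799 × 19.0)] = 1279 mg/L.

X ≈ 1280 mg/L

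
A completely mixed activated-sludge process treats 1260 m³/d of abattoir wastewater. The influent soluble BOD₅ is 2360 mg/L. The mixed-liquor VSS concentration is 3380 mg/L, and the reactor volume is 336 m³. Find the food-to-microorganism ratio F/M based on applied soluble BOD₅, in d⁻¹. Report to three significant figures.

F/M = applied load / biomass = Q·S₀/(V·X) = 1260 × 2360 / (336.0 × 3380) = 2.618 d⁻¹.

F/M ≈ 2.62 d⁻¹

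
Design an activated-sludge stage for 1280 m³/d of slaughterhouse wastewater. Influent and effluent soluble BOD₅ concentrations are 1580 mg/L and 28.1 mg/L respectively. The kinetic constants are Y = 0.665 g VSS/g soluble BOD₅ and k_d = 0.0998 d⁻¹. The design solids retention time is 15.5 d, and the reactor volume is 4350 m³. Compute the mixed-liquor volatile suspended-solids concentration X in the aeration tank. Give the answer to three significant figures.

X = Y·Q·ΔS·θ_c / [V·(1 + k_d θ_c)] = 0.665 × 1280 × (1580 − 28.1) × 15.5 / [4350 × (1 + 0.0998 × 15.5)] = 1848 mg/L.

X ≈ 1850 mg/L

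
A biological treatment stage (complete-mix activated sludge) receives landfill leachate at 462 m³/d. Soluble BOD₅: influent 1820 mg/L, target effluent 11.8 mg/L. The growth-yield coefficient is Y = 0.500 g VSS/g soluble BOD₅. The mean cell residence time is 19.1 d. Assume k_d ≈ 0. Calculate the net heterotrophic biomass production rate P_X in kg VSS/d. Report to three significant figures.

With endogenous decay neglected, the observed yield equals the true yield: Y_obs = Y = 0.500 g VSS/g soluble BOD₅.
ΔS = 1820 − 11.8 = 1808 mg/L, so the substrate removal rate is 462 × 1808/1000 = 835.4 kg soluble BOD₅/d.
Biomass produced: P_X = Y_obs·Q·ΔS = 0.5000 × 835.4 ≈ 417.7 kg VSS/d.

P_X ≈ 418 kg VSS/d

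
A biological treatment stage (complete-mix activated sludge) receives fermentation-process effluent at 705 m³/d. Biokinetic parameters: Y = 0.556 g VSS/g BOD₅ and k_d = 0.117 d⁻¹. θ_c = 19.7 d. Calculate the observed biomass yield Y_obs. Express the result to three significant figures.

Y_obs ≈ 0.168 g VSS/g BOD₅

Correct the yield for decay: Y_obs = Y/(1 + k_d θ_c) = 0.556 / (1 + 0.117 × 19.7) = 0.556 / 3.305 = 0.1682.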